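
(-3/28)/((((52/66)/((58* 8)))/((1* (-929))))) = 5334318/91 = 58618.88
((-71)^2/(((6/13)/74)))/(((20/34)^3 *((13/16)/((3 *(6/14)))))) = 5498148126/875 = 6283597.86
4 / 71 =0.06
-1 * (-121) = 121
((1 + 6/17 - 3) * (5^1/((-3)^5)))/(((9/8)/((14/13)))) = 15680/483327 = 0.03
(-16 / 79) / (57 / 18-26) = 0.01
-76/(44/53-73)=1.05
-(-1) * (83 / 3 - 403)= -1126 / 3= -375.33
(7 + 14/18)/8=35/36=0.97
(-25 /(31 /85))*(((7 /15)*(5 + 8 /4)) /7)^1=-2975 /93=-31.99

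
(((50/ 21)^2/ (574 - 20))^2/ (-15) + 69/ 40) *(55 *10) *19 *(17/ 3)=54874492515963395/ 537203975364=102148.34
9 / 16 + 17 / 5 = 317 / 80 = 3.96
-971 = -971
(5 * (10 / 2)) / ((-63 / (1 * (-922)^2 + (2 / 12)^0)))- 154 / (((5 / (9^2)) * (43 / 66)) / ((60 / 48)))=-926808098 / 2709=-342121.85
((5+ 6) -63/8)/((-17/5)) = -125/136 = -0.92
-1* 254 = -254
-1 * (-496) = 496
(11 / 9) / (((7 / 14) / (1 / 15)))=22 / 135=0.16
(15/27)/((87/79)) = 395/783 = 0.50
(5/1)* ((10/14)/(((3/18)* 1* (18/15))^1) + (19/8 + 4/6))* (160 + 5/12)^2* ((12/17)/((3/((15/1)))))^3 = 367584765625/9826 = 37409400.12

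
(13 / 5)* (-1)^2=2.60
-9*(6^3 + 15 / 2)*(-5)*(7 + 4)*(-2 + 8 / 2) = 221265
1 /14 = 0.07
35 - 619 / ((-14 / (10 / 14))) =6525 / 98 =66.58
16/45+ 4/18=26/45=0.58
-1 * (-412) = 412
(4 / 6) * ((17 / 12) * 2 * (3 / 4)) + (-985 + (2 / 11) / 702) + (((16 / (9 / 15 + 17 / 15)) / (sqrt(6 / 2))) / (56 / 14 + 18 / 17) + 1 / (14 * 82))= -2179828649 / 2216214 + 340 * sqrt(3) / 559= -982.53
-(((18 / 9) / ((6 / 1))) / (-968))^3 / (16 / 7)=7 / 391840948224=0.00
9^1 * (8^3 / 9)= 512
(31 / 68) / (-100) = -0.00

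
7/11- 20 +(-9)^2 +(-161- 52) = -1665/11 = -151.36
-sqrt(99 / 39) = -sqrt(429) / 13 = -1.59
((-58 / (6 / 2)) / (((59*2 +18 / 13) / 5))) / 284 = -1885 / 661152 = -0.00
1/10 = 0.10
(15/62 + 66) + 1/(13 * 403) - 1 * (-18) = 882689/10478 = 84.24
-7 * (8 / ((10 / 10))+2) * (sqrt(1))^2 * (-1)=70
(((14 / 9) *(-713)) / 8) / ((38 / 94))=-234577 / 684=-342.95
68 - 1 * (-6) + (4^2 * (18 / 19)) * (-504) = -143746 / 19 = -7565.58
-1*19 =-19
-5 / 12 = -0.42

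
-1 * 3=-3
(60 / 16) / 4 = 15 / 16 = 0.94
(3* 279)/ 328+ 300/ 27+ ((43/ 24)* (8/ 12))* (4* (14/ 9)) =560453/ 26568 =21.10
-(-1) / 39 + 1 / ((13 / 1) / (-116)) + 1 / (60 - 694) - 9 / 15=-9.50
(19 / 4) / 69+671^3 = 83382832255 / 276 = 302111711.07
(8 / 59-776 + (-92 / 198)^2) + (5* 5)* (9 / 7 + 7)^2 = 26653821032 / 28334691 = 940.68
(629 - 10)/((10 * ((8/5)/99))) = 61281/16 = 3830.06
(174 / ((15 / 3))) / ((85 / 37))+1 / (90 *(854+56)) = 4218181 / 278460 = 15.15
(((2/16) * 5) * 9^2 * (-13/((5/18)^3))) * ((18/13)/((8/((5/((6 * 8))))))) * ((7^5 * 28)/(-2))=20841167403/160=130257296.27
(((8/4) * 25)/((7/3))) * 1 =21.43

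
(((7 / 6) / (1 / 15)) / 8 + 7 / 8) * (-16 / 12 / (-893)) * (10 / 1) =245 / 5358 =0.05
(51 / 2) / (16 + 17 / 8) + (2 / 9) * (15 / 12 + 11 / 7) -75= -1333091 / 18270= -72.97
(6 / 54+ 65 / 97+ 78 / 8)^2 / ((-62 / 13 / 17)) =-395.33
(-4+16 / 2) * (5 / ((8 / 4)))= 10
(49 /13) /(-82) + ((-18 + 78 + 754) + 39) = 909249 /1066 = 852.95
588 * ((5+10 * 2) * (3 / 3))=14700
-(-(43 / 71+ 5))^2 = -158404 / 5041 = -31.42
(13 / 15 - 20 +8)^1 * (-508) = 84836 / 15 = 5655.73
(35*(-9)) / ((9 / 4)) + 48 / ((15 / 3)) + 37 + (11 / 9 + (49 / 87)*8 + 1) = -113107 / 1305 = -86.67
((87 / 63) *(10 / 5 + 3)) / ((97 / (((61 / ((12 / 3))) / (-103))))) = -8845 / 839244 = -0.01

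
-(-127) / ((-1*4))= -127 / 4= -31.75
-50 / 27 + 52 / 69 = -682 / 621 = -1.10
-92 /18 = -46 /9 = -5.11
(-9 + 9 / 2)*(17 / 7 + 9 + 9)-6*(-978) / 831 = -329115 / 3878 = -84.87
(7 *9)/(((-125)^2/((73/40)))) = 4599/625000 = 0.01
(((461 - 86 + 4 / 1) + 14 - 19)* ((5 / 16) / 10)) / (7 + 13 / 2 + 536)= 187 / 8792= 0.02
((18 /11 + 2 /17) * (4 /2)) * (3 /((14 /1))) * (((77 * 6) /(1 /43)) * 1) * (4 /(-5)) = -1015488 /85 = -11946.92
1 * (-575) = -575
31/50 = 0.62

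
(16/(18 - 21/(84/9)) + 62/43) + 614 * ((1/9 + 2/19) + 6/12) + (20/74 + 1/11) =3091138852/6982899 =442.67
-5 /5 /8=-1 /8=-0.12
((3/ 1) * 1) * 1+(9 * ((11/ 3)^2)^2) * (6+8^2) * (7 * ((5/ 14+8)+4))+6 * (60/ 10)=88651606/ 9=9850178.44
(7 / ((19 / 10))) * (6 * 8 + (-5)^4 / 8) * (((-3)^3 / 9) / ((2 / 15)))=-1589175 / 152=-10455.10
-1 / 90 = -0.01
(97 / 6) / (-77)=-0.21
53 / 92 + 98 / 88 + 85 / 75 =21427 / 7590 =2.82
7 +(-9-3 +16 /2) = 3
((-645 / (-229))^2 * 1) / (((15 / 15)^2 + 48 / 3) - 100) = -416025 / 4352603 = -0.10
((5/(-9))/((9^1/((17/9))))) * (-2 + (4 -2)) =0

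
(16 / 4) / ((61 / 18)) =72 / 61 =1.18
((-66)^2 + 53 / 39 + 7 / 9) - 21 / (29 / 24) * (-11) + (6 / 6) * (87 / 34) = 525112595 / 115362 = 4551.87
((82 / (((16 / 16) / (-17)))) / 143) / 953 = -1394 / 136279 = -0.01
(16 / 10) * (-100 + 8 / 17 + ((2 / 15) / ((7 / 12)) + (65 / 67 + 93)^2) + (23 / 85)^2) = 13969.86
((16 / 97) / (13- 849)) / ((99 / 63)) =-28 / 223003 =-0.00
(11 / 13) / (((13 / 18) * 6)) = 33 / 169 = 0.20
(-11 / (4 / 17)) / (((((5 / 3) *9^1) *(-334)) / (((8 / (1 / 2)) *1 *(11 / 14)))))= 2057 / 17535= 0.12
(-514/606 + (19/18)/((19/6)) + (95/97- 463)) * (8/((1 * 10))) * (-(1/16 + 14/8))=6570617/9797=670.68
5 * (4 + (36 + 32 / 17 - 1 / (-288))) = 209.43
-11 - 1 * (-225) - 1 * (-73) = 287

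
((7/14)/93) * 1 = 1/186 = 0.01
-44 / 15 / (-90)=22 / 675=0.03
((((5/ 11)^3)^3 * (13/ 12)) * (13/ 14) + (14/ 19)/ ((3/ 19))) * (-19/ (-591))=178326194363/ 1188405636264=0.15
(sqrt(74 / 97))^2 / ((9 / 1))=74 / 873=0.08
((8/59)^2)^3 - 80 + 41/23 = -75882773990847/970152273743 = -78.22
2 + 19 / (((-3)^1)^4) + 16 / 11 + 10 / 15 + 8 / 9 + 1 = 5564 / 891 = 6.24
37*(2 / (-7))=-74 / 7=-10.57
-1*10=-10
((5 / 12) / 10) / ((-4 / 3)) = -1 / 32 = -0.03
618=618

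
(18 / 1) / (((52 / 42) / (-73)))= -13797 / 13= -1061.31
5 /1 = 5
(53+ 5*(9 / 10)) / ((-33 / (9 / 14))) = -345 / 308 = -1.12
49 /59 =0.83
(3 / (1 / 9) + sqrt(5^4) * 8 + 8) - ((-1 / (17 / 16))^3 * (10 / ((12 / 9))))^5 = 28032037153380569911355 / 2862423051509815793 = 9793.11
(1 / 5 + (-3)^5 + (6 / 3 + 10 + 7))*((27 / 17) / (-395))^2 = -815751 / 225456125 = -0.00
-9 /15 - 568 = -2843 /5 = -568.60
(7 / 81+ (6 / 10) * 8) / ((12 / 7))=13853 / 4860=2.85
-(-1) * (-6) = -6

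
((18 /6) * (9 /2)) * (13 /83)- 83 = -13427 /166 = -80.89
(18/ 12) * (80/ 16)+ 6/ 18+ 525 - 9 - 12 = 3071/ 6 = 511.83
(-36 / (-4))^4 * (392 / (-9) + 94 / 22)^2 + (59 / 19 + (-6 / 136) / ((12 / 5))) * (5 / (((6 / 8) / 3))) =1582800092857 / 156332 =10124607.20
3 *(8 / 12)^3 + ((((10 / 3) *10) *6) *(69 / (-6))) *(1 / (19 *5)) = -3988 / 171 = -23.32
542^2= 293764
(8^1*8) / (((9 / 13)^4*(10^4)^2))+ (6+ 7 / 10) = 68685497311 / 10251562500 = 6.70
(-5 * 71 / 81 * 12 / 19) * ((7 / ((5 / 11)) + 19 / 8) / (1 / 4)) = -11218 / 57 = -196.81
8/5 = 1.60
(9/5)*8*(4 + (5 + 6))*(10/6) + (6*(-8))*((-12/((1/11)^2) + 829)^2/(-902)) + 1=9477907/451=21015.31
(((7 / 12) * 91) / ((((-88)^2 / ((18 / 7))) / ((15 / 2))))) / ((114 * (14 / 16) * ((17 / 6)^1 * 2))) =585 / 2501312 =0.00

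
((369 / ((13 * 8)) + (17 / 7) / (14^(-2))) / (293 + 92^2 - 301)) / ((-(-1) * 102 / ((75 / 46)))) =1246825 / 1375419136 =0.00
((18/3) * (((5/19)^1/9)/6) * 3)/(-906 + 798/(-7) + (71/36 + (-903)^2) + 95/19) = 12/111409369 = 0.00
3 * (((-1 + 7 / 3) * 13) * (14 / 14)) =52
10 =10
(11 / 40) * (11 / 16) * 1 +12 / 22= 5171 / 7040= 0.73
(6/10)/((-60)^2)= 1/6000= 0.00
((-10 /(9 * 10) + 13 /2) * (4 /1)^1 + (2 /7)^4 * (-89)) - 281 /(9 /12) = -7556758 /21609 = -349.70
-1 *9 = -9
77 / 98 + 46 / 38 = 531 / 266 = 2.00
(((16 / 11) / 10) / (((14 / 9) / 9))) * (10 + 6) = 5184 / 385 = 13.46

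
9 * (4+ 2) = 54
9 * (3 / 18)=3 / 2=1.50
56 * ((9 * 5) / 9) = 280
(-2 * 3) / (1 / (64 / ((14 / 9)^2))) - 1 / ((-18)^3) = -45349583 / 285768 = -158.69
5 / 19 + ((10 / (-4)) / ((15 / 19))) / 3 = -271 / 342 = -0.79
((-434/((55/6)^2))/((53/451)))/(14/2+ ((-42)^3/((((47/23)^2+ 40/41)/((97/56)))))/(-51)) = -7242385509/81644821225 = -0.09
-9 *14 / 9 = -14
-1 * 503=-503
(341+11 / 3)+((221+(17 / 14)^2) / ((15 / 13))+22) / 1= 328973 / 588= 559.48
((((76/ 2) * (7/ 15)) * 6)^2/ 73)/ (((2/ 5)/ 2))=283024/ 365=775.41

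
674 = 674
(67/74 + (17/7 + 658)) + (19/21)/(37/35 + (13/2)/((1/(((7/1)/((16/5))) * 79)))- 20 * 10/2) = 661.33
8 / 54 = 4 / 27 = 0.15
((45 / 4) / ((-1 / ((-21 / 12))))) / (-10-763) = -315 / 12368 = -0.03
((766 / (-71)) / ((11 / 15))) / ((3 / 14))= -53620 / 781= -68.66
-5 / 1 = -5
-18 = -18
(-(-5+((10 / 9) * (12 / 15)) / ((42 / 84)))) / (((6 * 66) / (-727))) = -21083 / 3564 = -5.92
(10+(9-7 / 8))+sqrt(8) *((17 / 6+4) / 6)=41 *sqrt(2) / 18+145 / 8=21.35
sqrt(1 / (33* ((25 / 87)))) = sqrt(319) / 55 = 0.32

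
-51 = -51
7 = 7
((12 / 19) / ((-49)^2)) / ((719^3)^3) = 0.00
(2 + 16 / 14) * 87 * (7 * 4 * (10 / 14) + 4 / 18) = 16588 / 3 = 5529.33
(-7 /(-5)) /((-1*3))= -7 /15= -0.47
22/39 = 0.56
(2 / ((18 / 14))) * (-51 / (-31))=238 / 93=2.56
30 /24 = 5 /4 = 1.25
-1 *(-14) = 14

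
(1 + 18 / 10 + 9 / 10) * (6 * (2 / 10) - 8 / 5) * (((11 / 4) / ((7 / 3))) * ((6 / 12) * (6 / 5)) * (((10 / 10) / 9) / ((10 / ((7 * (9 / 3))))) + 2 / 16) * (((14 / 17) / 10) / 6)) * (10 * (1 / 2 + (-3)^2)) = -332519 / 680000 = -0.49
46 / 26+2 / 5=141 / 65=2.17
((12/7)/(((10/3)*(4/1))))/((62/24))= 54/1085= 0.05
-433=-433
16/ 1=16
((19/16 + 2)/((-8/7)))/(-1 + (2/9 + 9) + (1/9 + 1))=-153/512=-0.30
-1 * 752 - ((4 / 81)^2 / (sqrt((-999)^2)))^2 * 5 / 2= -32306424294750832 / 42960670604721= -752.00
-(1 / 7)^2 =-1 / 49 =-0.02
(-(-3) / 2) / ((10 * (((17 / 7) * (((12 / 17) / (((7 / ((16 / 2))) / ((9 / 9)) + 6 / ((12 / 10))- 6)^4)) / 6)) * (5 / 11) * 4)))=231 / 3276800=0.00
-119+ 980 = 861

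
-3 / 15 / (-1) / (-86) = -1 / 430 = -0.00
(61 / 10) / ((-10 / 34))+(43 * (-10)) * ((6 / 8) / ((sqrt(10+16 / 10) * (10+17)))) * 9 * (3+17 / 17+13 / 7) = -8815 * sqrt(290) / 812- 1037 / 50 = -205.61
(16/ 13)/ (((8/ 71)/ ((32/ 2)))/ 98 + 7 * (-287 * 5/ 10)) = -222656/ 181722073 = -0.00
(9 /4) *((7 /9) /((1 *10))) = 7 /40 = 0.18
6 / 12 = 1 / 2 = 0.50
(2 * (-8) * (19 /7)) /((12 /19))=-1444 /21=-68.76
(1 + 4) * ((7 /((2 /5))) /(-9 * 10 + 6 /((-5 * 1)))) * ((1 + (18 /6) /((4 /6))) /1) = -9625 /1824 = -5.28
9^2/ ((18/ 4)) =18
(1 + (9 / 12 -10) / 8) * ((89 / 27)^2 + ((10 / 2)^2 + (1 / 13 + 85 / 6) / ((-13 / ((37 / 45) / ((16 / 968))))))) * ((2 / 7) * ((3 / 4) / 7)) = 45923089 / 515144448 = 0.09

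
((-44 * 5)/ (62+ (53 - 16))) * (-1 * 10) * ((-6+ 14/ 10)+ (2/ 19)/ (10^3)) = -102.22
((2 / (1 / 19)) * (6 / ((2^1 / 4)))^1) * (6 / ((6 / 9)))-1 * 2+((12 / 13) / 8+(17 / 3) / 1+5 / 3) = 320537 / 78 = 4109.45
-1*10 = -10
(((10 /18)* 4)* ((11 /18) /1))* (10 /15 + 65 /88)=1855 /972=1.91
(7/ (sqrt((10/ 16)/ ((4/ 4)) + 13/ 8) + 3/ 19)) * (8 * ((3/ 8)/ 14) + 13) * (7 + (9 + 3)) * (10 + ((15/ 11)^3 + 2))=15408.98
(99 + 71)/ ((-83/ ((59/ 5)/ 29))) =-2006/ 2407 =-0.83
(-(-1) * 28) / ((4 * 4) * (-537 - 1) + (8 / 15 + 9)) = -420 / 128977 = -0.00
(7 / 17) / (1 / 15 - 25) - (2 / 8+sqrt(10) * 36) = -36 * sqrt(10) - 3389 / 12716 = -114.11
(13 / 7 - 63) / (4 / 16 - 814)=1712 / 22785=0.08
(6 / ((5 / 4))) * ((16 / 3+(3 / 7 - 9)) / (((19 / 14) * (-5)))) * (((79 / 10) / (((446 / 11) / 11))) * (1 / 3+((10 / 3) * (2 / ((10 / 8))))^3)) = 2134639408 / 2859975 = 746.38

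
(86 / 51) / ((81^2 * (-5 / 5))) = -0.00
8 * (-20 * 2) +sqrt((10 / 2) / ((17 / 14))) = -320 +sqrt(1190) / 17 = -317.97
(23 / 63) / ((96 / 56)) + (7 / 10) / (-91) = 1441 / 7020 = 0.21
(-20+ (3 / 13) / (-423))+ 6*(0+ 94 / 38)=-179653 / 34827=-5.16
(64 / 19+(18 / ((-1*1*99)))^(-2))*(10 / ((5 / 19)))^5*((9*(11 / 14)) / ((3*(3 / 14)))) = 29301373640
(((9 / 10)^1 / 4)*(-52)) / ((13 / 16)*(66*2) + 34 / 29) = -6786 / 62885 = -0.11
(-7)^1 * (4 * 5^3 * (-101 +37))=224000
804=804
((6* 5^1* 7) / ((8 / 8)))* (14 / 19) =2940 / 19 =154.74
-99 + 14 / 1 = -85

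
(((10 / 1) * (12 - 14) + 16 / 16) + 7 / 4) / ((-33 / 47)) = 1081 / 44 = 24.57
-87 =-87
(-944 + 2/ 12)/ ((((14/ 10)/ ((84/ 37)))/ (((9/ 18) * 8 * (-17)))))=3850840/ 37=104076.76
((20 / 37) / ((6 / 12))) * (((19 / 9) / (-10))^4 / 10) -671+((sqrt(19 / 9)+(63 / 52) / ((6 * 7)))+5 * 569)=sqrt(19) / 3+34304450227721 / 15779205000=2175.48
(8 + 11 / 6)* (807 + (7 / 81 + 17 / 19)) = 73365497 / 9234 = 7945.15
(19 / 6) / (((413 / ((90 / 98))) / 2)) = 285 / 20237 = 0.01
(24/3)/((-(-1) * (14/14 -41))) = -1/5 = -0.20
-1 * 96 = -96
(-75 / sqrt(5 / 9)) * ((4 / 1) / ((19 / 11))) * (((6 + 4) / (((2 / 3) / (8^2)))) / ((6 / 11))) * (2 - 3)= 3484800 * sqrt(5) / 19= 410118.40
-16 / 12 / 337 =-4 / 1011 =-0.00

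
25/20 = 1.25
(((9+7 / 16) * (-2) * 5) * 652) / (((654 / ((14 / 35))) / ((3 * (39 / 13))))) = -73839 / 218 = -338.71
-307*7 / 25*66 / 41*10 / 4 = -70917 / 205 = -345.94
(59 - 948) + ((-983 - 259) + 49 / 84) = -25565 / 12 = -2130.42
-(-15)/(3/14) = 70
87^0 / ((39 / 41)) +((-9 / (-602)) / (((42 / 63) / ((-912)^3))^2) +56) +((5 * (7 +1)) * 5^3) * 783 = 227210642077003839557 / 11739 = 19355195679104168.97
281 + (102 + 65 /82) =31471 /82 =383.79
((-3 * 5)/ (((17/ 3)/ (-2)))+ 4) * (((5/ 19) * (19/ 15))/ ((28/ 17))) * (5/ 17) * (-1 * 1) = -395/ 714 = -0.55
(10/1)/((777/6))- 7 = -1793/259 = -6.92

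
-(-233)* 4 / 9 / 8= 233 / 18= 12.94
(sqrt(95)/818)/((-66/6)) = -sqrt(95)/8998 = -0.00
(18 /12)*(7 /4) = 21 /8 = 2.62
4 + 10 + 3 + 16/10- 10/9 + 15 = 1462/45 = 32.49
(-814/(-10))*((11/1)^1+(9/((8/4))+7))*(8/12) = 1221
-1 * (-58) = 58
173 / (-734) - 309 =-226979 / 734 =-309.24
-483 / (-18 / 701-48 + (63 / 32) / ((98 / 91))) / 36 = 1805776 / 6217821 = 0.29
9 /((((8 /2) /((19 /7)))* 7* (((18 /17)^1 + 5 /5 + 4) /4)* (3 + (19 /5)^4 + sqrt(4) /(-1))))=1816875 /660884462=0.00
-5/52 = -0.10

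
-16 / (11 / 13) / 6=-3.15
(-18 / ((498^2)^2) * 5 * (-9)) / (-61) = -5 / 23159660648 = -0.00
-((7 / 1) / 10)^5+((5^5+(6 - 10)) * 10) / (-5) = -6242.17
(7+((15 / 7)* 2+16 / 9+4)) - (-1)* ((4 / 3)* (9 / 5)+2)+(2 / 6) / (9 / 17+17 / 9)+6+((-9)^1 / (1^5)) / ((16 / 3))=4832411 / 186480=25.91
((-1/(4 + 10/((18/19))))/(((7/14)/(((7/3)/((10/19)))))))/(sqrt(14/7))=-399 * sqrt(2)/1310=-0.43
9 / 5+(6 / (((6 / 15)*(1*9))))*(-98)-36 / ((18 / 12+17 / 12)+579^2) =-9747558601 / 60343905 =-161.53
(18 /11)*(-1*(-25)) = 450 /11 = 40.91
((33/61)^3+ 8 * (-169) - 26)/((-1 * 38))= 36.26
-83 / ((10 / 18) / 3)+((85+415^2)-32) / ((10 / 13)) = 1117566 / 5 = 223513.20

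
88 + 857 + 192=1137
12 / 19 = 0.63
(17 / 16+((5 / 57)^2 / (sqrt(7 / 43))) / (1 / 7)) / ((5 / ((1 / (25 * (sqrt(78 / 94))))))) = sqrt(1833) * (400 * sqrt(301)+55233) / 253422000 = 0.01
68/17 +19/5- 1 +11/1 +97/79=7516/395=19.03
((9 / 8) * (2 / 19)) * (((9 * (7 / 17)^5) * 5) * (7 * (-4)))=-47647845 / 26977283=-1.77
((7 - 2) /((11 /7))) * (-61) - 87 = -281.09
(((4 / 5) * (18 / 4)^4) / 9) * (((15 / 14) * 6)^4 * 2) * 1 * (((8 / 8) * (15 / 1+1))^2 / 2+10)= 41253107625 / 2401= 17181635.83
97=97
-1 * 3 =-3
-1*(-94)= 94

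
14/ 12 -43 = -41.83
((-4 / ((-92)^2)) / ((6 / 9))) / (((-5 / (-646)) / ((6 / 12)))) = -0.05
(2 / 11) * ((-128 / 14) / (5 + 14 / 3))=-384 / 2233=-0.17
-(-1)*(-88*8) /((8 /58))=-5104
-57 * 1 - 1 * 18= -75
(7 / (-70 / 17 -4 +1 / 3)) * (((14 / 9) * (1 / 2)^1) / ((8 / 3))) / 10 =-833 / 31760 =-0.03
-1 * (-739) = 739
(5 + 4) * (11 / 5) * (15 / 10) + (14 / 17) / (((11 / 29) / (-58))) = -179941 / 1870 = -96.23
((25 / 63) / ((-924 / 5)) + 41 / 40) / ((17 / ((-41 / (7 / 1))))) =-24412343 / 69272280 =-0.35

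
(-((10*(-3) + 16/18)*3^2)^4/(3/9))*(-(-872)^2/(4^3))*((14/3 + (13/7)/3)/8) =776767690631022/7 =110966812947288.86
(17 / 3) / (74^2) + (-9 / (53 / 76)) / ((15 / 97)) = -363317143 / 4353420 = -83.46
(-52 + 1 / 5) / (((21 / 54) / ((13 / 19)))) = -8658 / 95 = -91.14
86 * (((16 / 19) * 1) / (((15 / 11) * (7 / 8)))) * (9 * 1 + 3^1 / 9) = 484352 / 855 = 566.49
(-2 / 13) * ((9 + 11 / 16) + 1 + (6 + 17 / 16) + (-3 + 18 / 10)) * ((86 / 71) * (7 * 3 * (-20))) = 1195572 / 923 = 1295.31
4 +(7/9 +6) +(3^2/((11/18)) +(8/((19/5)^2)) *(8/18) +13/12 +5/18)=3875879/142956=27.11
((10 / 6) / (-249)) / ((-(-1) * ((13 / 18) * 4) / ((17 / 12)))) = -85 / 25896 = -0.00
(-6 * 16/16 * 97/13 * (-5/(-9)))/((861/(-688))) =667360/33579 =19.87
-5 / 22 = -0.23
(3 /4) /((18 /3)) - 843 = -6743 /8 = -842.88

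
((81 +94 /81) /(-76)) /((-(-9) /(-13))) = 86515 /55404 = 1.56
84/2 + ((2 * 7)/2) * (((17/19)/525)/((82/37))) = 4908329/116850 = 42.01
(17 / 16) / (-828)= -0.00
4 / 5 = 0.80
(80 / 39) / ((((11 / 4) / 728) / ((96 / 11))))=4739.17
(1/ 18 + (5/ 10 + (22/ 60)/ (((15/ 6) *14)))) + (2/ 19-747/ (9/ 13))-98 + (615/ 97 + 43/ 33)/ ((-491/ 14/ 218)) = -38373734643281/ 31355235450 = -1223.84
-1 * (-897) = 897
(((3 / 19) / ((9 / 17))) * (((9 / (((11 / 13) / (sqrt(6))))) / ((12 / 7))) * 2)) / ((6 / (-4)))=-1547 * sqrt(6) / 627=-6.04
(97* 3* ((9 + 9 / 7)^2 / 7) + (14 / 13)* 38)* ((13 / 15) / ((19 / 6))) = 39587096 / 32585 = 1214.89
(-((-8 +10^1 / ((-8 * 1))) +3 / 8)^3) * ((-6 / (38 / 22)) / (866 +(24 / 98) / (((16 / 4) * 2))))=-578742087 / 206406272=-2.80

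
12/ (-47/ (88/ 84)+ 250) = 264/ 4513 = 0.06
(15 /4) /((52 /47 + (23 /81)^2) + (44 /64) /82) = 1517165640 /483629957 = 3.14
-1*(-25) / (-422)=-25 / 422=-0.06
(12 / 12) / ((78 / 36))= 6 / 13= 0.46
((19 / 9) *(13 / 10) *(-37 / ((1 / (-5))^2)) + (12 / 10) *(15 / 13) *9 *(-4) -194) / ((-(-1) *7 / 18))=-651095 / 91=-7154.89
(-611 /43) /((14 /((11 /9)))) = -6721 /5418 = -1.24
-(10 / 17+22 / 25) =-624 / 425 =-1.47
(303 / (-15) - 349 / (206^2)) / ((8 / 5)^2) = -21438905 / 2715904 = -7.89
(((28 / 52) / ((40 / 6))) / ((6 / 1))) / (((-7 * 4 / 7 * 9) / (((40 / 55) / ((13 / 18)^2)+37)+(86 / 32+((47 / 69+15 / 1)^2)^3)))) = -334089000343061627939471 / 60089662014993262080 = -5559.84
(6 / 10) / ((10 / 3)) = 9 / 50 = 0.18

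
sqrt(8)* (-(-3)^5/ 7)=486* sqrt(2)/ 7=98.19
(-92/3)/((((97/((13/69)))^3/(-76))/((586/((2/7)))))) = 1369838288/39107125377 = 0.04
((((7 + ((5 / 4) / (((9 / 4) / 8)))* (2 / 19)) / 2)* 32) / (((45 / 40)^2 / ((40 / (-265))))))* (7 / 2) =-36614144 / 734103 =-49.88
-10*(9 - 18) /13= 90 /13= 6.92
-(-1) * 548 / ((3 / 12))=2192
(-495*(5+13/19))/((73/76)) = -213840/73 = -2929.32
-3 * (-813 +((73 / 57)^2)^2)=8553630572 / 3518667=2430.93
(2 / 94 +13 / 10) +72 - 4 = 32581 / 470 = 69.32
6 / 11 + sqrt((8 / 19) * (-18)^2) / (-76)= 6 / 11-9 * sqrt(38) / 361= 0.39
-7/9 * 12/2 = -14/3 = -4.67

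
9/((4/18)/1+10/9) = 27/4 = 6.75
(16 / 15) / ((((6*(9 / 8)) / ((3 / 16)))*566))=2 / 38205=0.00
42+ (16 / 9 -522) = -4304 / 9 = -478.22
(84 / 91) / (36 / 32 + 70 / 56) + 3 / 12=631 / 988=0.64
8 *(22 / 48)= 11 / 3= 3.67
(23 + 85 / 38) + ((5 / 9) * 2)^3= 737111 / 27702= 26.61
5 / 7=0.71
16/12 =4/3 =1.33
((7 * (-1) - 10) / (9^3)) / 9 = -0.00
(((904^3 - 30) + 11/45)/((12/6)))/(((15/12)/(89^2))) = 526656922060522/225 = 2340697431380.10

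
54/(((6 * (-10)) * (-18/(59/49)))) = 59/980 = 0.06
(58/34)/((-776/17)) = -29/776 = -0.04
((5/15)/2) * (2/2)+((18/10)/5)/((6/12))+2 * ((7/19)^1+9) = 55927/2850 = 19.62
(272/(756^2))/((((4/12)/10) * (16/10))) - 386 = -18383983/47628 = -385.99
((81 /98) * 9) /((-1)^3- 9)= -729 /980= -0.74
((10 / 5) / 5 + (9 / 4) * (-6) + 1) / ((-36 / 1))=121 / 360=0.34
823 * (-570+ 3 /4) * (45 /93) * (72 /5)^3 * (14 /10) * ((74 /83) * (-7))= 5914249189.81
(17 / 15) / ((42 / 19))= 323 / 630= 0.51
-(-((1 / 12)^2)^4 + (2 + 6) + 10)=-7739670527 / 429981696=-18.00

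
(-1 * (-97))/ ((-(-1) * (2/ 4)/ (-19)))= -3686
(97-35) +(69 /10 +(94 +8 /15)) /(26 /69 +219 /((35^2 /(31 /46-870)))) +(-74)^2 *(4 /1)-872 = 552837038557 /26209073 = 21093.35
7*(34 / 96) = 2.48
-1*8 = -8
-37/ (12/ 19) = -703/ 12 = -58.58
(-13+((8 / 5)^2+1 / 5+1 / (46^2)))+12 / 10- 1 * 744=-39835791 / 52900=-753.04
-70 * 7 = -490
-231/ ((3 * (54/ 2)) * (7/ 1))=-11/ 27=-0.41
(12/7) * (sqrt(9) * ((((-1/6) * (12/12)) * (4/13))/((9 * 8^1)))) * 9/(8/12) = -9/182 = -0.05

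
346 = 346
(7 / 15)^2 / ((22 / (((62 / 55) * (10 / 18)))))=1519 / 245025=0.01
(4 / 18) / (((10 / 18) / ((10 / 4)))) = 1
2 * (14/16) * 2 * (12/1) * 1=42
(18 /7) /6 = 3 /7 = 0.43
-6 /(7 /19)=-114 /7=-16.29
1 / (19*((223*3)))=1 / 12711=0.00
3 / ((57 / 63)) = 63 / 19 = 3.32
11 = 11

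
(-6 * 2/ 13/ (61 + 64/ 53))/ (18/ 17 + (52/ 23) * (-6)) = 41446/ 34931715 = 0.00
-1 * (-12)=12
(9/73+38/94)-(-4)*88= 1209522/3431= 352.53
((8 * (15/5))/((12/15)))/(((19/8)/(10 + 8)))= 4320/19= 227.37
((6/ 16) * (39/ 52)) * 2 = 9/ 16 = 0.56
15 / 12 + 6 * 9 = 55.25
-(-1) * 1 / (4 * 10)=1 / 40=0.02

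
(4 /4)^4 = 1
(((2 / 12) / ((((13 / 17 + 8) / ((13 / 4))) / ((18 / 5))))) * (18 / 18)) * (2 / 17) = 39 / 1490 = 0.03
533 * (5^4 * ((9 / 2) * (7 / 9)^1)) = 2331875 / 2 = 1165937.50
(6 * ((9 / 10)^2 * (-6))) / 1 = -29.16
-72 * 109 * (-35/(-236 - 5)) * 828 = -227435040/241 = -943713.86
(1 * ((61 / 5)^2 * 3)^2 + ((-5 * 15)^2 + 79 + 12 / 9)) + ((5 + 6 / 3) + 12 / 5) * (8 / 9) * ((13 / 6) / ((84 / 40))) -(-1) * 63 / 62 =4506195291251 / 21971250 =205095.08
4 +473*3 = 1423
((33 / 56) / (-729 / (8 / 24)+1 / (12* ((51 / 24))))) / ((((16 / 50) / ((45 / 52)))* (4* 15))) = -0.00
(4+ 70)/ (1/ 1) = 74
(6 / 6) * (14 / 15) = 14 / 15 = 0.93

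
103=103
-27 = -27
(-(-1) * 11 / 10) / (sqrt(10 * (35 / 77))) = 0.52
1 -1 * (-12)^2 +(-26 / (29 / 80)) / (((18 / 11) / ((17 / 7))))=-455741 / 1827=-249.45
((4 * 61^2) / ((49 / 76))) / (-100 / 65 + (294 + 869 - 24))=14705392 / 724563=20.30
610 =610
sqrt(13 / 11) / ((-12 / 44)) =-sqrt(143) / 3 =-3.99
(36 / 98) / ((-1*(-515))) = 18 / 25235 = 0.00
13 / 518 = 0.03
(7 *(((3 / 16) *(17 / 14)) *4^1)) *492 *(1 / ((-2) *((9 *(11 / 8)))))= -1394 / 11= -126.73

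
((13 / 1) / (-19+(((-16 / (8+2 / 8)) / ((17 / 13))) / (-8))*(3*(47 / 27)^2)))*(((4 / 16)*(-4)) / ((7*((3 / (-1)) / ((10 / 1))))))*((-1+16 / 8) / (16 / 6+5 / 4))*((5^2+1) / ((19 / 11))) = -20273956560 / 14754866651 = -1.37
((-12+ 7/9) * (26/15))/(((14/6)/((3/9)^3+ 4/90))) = -28886/42525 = -0.68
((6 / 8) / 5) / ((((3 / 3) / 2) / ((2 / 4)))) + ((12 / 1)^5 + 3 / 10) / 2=1244163 / 10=124416.30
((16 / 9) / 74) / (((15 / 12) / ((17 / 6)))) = 272 / 4995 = 0.05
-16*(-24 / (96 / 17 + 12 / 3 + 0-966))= -0.40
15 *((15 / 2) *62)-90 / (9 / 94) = 6035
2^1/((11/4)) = 8/11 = 0.73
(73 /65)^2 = 5329 /4225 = 1.26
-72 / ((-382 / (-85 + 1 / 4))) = -3051 / 191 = -15.97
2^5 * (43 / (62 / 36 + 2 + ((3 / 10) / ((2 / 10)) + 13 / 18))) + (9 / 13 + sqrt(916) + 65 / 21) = 2 * sqrt(229) + 6872302 / 29211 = 265.53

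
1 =1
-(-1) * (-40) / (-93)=40 / 93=0.43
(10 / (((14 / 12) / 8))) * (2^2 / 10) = 192 / 7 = 27.43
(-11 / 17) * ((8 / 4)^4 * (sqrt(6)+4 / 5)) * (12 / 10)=-1056 * sqrt(6) / 85 - 4224 / 425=-40.37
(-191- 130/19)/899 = -3759/17081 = -0.22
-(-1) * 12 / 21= 4 / 7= 0.57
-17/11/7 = -17/77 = -0.22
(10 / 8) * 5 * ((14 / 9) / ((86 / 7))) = 1225 / 1548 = 0.79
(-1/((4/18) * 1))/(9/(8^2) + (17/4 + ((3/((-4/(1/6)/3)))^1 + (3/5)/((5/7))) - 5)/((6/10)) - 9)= 1440/2987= 0.48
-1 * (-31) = 31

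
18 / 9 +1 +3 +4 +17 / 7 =87 / 7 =12.43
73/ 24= 3.04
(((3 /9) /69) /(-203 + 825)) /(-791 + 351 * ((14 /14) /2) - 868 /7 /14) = -0.00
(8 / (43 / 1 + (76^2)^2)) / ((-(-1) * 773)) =8 / 25788995287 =0.00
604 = 604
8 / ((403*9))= 8 / 3627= 0.00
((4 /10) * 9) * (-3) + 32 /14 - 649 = -23013 /35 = -657.51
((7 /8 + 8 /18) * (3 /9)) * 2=95 /108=0.88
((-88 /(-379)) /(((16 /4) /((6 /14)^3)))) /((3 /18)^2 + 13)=21384 /60968593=0.00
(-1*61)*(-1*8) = 488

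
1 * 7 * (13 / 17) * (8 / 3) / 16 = 0.89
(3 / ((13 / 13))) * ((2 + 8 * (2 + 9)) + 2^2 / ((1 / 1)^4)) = 282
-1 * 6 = -6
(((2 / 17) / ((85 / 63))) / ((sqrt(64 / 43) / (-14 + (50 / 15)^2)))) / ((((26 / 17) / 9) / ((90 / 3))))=-36.45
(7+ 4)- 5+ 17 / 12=7.42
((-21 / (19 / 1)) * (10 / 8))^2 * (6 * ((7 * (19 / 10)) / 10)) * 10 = 46305 / 304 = 152.32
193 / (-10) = -193 / 10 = -19.30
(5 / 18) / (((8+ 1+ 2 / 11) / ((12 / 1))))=110 / 303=0.36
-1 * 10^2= -100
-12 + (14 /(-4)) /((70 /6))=-12.30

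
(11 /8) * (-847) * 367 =-3419339 /8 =-427417.38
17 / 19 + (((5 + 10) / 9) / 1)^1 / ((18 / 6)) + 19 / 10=5729 / 1710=3.35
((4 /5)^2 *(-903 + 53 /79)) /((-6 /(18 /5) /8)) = 27373056 /9875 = 2771.96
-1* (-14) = 14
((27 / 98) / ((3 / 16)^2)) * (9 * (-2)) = -6912 / 49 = -141.06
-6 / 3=-2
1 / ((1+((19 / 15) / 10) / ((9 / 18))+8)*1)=75 / 694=0.11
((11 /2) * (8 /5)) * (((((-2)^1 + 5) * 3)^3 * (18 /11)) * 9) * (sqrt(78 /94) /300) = 39366 * sqrt(1833) /5875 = 286.88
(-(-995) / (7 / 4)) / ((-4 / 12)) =-11940 / 7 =-1705.71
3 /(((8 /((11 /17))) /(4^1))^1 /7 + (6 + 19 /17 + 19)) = 3927 /34766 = 0.11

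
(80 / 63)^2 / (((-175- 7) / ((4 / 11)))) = -12800 / 3972969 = -0.00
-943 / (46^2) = -41 / 92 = -0.45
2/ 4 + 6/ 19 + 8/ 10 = 307/ 190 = 1.62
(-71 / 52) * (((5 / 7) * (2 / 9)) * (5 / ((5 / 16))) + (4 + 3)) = -42671 / 3276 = -13.03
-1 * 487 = -487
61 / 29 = 2.10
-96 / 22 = -48 / 11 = -4.36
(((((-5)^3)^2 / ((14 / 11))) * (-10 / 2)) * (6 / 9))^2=738525390625 / 441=1674660749.72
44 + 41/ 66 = 2945/ 66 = 44.62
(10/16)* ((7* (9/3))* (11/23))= 1155/184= 6.28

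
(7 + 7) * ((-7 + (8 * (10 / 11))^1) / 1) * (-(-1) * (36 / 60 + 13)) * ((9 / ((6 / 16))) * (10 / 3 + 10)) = 182784 / 11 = 16616.73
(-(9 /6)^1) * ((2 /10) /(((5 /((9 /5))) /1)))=-27 /250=-0.11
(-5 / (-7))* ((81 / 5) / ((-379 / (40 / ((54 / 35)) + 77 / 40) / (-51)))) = 657441 / 15160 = 43.37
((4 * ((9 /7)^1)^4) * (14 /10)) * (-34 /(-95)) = 5.48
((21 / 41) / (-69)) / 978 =-7 / 922254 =-0.00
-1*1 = -1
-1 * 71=-71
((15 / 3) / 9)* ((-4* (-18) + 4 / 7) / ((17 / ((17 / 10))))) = 254 / 63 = 4.03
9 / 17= 0.53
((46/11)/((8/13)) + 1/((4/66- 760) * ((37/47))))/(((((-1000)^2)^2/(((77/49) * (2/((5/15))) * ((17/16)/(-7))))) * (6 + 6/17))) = -8015983463/5237730892800000000000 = -0.00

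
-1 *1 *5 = -5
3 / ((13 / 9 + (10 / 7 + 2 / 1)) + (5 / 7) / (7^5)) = 3176523 / 5159794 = 0.62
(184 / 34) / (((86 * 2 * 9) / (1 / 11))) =23 / 72369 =0.00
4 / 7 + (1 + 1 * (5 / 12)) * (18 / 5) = 397 / 70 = 5.67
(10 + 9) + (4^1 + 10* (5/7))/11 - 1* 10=771/77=10.01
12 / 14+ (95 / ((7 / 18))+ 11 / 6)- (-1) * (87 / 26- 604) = -96554 / 273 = -353.68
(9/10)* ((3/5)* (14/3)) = 63/25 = 2.52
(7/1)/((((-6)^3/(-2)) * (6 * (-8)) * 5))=-7/25920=-0.00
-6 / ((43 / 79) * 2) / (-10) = 237 / 430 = 0.55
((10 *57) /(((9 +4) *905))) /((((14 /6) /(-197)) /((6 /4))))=-101061 /16471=-6.14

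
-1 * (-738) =738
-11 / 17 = -0.65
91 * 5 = 455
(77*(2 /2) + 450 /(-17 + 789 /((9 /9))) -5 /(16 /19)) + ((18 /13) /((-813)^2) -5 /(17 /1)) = 3576102449573 /50119663568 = 71.35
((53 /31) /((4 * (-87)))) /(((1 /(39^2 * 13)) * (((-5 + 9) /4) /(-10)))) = 1746615 /1798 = 971.42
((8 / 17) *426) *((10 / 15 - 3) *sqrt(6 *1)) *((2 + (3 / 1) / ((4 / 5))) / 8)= -11431 *sqrt(6) / 34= -823.53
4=4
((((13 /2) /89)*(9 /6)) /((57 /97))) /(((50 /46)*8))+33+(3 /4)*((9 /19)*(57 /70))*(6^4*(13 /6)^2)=16979331101 /9469600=1793.04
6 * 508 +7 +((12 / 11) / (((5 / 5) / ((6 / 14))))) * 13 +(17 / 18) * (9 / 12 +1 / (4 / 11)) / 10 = 84862243 / 27720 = 3061.41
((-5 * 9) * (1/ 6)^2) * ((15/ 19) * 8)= -150/ 19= -7.89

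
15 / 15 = 1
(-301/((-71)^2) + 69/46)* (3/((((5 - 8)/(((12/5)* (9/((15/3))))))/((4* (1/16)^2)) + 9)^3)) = -31757427/327279454238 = -0.00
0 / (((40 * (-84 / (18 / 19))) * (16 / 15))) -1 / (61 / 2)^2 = -4 / 3721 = -0.00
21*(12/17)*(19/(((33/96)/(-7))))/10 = -536256/935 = -573.54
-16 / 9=-1.78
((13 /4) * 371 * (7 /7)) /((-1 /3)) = -14469 /4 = -3617.25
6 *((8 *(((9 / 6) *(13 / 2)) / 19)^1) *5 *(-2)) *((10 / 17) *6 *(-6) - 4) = 2003040 / 323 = 6201.36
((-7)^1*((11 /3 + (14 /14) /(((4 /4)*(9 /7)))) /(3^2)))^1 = -280 /81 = -3.46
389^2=151321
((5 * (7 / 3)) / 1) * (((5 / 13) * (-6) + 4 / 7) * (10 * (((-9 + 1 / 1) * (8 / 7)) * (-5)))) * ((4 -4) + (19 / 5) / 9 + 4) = -100614400 / 2457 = -40950.10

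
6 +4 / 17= 106 / 17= 6.24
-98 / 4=-49 / 2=-24.50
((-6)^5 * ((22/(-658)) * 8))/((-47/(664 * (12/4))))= -1363101696/15463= -88152.47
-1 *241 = -241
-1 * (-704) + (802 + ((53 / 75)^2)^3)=268057808892379 / 177978515625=1506.12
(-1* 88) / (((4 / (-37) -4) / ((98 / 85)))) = 24.70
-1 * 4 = -4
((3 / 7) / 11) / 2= 3 / 154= 0.02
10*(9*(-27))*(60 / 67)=-145800 / 67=-2176.12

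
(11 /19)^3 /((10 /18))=0.35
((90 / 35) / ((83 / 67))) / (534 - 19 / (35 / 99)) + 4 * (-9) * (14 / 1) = -234382686 / 465049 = -504.00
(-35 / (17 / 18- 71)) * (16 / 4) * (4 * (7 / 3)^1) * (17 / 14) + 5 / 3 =91985 / 3783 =24.32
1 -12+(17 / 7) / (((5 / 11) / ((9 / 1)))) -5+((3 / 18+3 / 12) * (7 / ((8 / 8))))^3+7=3864529 / 60480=63.90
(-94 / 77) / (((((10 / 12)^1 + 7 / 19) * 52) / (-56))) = 21432 / 19591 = 1.09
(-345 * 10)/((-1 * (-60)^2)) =23/24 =0.96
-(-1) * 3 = 3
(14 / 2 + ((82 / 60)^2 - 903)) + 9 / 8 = -1607413 / 1800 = -893.01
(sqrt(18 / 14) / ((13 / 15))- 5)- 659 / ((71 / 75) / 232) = -11466955 / 71 + 45 * sqrt(7) / 91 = -161505.10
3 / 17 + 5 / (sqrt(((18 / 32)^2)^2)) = 22003 / 1377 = 15.98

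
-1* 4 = -4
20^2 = 400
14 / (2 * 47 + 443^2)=2 / 28049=0.00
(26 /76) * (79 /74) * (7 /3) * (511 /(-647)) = -3673579 /5458092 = -0.67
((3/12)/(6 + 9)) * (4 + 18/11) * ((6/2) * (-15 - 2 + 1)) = -248/55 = -4.51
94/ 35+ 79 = 2859/ 35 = 81.69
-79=-79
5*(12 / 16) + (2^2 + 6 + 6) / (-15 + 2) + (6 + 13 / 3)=12.85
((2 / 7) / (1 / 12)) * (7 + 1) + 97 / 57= 11623 / 399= 29.13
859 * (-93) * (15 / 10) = -239661 / 2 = -119830.50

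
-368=-368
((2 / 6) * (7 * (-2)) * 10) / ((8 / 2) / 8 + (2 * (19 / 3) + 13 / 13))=-56 / 17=-3.29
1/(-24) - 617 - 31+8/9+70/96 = -93085/144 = -646.42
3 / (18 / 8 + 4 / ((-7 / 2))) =84 / 31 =2.71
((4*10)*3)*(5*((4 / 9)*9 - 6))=-1200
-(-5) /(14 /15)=75 /14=5.36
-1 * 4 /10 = -2 /5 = -0.40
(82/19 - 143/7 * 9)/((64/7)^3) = -1170071/4980736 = -0.23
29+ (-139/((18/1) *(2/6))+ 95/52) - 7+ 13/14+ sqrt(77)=10.36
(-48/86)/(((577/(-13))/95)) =29640/24811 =1.19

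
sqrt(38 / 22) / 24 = sqrt(209) / 264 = 0.05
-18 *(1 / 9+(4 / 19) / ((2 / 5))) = -218 / 19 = -11.47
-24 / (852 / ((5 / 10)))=-1 / 71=-0.01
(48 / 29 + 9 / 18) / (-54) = -125 / 3132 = -0.04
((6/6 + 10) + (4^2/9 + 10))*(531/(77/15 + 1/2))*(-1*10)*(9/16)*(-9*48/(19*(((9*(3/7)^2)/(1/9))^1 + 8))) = 732280500/61009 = 12002.83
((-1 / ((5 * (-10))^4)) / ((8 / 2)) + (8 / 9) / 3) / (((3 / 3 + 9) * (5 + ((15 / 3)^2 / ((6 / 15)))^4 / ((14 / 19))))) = 1399999811 / 978470084882812500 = 0.00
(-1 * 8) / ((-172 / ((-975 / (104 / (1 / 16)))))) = -75 / 2752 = -0.03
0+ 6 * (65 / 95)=78 / 19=4.11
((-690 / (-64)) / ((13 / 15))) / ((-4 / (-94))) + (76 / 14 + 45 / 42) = 248633 / 832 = 298.84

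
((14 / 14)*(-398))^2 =158404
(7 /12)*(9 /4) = 21 /16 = 1.31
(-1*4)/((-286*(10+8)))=1/1287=0.00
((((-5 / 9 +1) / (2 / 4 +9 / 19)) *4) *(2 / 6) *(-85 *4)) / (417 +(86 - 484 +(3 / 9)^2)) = -51680 / 4773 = -10.83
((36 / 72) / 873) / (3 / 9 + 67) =1 / 117564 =0.00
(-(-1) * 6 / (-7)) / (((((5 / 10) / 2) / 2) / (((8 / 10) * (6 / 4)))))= -288 / 35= -8.23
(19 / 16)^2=361 / 256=1.41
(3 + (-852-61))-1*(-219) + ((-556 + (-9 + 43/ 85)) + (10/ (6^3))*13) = -11519911/ 9180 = -1254.89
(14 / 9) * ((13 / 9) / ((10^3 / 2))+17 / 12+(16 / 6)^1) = 64358 / 10125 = 6.36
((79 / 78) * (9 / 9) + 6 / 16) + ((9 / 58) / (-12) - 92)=-90.63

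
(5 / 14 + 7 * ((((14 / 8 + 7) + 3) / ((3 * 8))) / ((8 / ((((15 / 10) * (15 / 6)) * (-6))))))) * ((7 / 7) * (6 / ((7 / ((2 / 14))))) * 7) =-99795 / 12544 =-7.96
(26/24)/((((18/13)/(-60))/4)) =-1690/9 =-187.78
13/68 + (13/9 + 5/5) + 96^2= 5641805/612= 9218.64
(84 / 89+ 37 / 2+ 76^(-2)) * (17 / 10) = 33.05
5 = 5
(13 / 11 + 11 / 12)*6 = 277 / 22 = 12.59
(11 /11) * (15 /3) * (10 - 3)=35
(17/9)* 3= 17/3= 5.67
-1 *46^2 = -2116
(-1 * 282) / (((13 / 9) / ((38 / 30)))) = -16074 / 65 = -247.29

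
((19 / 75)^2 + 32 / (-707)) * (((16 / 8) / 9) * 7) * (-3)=-150454 / 1704375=-0.09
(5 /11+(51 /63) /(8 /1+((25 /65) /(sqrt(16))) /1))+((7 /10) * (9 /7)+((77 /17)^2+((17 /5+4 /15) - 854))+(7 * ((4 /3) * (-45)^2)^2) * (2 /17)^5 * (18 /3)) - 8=8373548213322013 /1380825131070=6064.16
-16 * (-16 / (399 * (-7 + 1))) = -128 / 1197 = -0.11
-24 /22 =-12 /11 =-1.09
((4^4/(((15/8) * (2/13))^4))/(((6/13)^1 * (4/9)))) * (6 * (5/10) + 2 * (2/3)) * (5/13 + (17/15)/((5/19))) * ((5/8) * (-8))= -13912425938944/759375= -18320890.13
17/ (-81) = -17/ 81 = -0.21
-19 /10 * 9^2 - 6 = -1599 /10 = -159.90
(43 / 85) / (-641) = -43 / 54485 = -0.00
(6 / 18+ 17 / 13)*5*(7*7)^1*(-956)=-14990080 / 39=-384361.03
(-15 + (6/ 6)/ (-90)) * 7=-9457/ 90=-105.08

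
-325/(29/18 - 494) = 5850/8863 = 0.66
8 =8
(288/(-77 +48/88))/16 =-198/841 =-0.24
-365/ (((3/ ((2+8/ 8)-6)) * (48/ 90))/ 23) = 125925/ 8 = 15740.62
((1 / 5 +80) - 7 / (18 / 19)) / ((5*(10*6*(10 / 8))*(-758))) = -6553 / 25582500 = -0.00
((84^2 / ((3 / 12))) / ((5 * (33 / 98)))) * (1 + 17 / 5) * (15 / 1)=5531904 / 5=1106380.80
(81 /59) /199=81 /11741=0.01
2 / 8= 1 / 4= 0.25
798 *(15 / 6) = 1995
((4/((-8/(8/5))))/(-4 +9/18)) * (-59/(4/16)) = -1888/35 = -53.94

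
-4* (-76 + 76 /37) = 10944 /37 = 295.78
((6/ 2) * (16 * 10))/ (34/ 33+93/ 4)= 12672/ 641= 19.77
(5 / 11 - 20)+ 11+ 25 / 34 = -2921 / 374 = -7.81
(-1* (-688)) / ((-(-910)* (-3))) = -344 / 1365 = -0.25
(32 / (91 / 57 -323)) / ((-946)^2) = -57 / 512339410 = -0.00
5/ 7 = 0.71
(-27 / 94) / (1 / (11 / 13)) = -297 / 1222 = -0.24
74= 74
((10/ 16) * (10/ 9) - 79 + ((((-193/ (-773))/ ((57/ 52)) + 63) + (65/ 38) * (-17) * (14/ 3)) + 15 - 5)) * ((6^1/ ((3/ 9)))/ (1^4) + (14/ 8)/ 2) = -11239631395/ 4229856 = -2657.21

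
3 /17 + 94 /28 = 841 /238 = 3.53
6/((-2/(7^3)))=-1029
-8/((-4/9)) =18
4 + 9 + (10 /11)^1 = 153 /11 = 13.91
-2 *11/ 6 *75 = -275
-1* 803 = -803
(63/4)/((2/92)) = 1449/2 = 724.50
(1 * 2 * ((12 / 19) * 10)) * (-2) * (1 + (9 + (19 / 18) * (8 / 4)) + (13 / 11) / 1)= -335.82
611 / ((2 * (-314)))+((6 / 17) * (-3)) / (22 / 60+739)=-230733167 / 236804356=-0.97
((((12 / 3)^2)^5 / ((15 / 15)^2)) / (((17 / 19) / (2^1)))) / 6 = 19922944 / 51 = 390645.96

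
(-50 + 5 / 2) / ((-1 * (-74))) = -95 / 148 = -0.64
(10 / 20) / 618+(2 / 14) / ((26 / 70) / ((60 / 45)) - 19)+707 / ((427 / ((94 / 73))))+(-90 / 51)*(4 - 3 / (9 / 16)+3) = -200102200511 / 245237628756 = -0.82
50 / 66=0.76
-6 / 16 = -3 / 8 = -0.38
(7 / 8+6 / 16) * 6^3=270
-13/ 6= -2.17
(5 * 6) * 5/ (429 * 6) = 0.06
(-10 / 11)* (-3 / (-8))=-15 / 44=-0.34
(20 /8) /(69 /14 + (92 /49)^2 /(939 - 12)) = 11128635 /21956237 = 0.51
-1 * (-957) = 957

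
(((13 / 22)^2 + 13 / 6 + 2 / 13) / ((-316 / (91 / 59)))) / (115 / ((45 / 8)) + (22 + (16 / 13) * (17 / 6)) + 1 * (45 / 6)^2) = -13757289 / 107880541604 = -0.00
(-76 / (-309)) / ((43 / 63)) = 1596 / 4429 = 0.36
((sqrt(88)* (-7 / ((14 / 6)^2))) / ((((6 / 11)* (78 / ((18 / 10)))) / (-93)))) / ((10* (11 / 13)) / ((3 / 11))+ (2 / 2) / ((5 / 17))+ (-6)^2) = 0.67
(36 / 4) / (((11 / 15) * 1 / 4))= 540 / 11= 49.09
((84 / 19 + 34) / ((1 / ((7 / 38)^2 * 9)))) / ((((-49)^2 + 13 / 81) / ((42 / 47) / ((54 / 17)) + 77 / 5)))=4804708671 / 62699614262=0.08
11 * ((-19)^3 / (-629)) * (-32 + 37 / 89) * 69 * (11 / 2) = -160974138501 / 111962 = -1437756.90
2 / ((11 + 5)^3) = 1 / 2048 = 0.00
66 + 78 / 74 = 2481 / 37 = 67.05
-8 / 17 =-0.47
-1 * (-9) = 9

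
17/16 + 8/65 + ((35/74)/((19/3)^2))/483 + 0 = 378798963/319499440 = 1.19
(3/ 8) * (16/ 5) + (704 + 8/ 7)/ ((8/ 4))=12382/ 35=353.77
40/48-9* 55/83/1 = -5.13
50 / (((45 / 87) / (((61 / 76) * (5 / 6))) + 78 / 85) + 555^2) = 7518250 / 46316433387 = 0.00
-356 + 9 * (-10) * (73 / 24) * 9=-11279 / 4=-2819.75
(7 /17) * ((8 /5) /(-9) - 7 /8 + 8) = 17507 /6120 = 2.86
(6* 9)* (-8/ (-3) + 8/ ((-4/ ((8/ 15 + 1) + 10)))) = -5508/ 5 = -1101.60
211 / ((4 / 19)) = 4009 / 4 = 1002.25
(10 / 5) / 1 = 2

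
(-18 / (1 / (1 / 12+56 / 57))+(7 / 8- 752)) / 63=-39029 / 3192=-12.23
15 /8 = 1.88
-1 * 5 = -5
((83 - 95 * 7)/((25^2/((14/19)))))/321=-2716/1270625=-0.00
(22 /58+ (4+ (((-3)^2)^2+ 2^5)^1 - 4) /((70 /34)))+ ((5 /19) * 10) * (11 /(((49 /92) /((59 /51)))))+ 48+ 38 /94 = 53891119169 /323583015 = 166.54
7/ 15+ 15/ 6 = 89/ 30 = 2.97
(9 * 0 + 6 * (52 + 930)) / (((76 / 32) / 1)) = 47136 / 19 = 2480.84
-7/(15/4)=-1.87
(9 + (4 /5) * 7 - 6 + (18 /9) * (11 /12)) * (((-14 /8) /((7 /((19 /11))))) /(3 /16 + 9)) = -11894 /24255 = -0.49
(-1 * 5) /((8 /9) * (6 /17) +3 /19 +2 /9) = -14535 /2017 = -7.21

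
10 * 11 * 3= 330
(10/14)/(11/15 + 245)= 0.00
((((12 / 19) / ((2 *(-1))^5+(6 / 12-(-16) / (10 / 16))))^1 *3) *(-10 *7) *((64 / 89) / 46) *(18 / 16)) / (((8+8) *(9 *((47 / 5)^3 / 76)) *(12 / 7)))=1837500 / 12539015179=0.00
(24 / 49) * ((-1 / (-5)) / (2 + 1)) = 8 / 245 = 0.03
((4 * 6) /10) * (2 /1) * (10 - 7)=72 /5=14.40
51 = 51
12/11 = 1.09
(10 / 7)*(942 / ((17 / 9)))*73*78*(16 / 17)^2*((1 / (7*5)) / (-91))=-1901242368 / 1685159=-1128.23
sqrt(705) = 26.55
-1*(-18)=18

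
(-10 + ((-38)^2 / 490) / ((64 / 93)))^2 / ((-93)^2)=2009459929 / 531615974400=0.00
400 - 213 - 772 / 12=368 / 3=122.67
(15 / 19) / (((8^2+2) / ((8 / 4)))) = 0.02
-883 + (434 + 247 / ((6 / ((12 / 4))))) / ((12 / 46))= 15049 / 12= 1254.08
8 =8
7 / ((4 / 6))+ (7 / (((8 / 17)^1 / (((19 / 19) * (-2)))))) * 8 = -227.50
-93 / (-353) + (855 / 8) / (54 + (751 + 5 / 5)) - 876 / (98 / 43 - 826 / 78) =3356337808311 / 31722618928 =105.80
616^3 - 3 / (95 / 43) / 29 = 643967188351 / 2755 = 233744895.95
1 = 1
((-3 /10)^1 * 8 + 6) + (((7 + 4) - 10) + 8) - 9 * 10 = -387 /5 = -77.40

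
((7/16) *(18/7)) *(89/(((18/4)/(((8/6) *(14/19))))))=1246/57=21.86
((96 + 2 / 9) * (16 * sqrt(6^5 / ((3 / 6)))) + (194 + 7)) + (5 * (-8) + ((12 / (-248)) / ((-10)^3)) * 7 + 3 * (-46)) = 1426021 / 62000 + 110848 * sqrt(3) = 192017.37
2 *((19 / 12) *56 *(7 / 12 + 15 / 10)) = 3325 / 9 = 369.44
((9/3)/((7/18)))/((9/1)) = 6/7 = 0.86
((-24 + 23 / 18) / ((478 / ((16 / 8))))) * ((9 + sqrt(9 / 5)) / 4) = -409 / 1912 - 409 * sqrt(5) / 28680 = -0.25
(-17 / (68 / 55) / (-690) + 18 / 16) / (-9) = -0.13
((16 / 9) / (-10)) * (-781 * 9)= 6248 / 5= 1249.60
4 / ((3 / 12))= 16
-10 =-10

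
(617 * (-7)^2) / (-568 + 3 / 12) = -120932 / 2271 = -53.25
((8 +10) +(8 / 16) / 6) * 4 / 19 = 217 / 57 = 3.81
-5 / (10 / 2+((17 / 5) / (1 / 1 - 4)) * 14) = 75 / 163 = 0.46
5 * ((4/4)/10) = 1/2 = 0.50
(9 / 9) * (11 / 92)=11 / 92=0.12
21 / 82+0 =21 / 82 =0.26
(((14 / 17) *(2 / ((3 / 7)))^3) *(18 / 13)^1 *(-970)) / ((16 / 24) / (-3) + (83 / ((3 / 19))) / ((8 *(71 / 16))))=-396856488 / 51493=-7707.00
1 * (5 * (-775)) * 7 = -27125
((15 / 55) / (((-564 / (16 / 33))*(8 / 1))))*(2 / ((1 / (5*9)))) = -15 / 5687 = -0.00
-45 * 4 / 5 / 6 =-6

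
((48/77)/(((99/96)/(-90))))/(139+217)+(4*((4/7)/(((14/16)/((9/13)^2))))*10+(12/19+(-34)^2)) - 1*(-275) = 2446688332329/1694383691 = 1444.00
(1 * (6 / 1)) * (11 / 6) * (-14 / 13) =-154 / 13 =-11.85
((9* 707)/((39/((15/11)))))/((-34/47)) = -1495305/4862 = -307.55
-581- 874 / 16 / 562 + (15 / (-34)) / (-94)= -2087460927 / 3592304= -581.09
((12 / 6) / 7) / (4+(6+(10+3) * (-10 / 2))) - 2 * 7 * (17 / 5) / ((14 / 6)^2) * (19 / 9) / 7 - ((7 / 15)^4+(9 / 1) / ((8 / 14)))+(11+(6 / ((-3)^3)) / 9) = -271560727 / 36382500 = -7.46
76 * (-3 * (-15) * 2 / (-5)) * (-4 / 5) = 5472 / 5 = 1094.40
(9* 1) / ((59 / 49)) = 441 / 59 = 7.47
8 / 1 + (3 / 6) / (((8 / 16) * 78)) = 625 / 78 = 8.01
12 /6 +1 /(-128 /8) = 31 /16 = 1.94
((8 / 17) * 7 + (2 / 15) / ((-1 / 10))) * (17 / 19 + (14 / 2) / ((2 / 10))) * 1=68200 / 969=70.38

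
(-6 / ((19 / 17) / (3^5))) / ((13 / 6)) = -148716 / 247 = -602.09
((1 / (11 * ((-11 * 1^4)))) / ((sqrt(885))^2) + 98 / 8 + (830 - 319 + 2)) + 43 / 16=904546979 / 1713360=527.94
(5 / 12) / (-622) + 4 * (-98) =-2925893 / 7464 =-392.00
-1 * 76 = -76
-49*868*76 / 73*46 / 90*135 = -223037808 / 73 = -3055312.44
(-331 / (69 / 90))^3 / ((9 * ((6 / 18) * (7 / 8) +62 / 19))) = -49610097288000 / 19722707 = -2515379.72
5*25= 125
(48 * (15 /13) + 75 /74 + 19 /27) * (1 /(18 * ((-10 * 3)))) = -1483163 /14025960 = -0.11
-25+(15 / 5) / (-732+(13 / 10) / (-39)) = -549115 / 21961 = -25.00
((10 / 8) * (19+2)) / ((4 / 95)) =9975 / 16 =623.44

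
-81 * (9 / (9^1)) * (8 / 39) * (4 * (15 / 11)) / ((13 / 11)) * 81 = -1049760 / 169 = -6211.60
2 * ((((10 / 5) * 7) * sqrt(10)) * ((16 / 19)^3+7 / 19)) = 185444 * sqrt(10) / 6859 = 85.50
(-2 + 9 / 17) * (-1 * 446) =11150 / 17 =655.88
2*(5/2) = 5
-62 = -62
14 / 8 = 7 / 4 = 1.75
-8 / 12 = -2 / 3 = -0.67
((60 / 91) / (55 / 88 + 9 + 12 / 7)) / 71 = 96 / 117221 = 0.00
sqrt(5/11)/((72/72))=sqrt(55)/11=0.67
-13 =-13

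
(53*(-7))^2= 137641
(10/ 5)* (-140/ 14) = -20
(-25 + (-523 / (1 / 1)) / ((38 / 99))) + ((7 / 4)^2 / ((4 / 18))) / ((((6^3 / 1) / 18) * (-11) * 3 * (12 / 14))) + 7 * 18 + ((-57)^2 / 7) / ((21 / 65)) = 1376700443 / 7865088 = 175.04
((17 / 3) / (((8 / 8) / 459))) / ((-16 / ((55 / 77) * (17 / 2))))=-221085 / 224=-986.99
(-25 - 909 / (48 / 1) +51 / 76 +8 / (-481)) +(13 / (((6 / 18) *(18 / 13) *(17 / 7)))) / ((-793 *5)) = -98454637067 / 2274514320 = -43.29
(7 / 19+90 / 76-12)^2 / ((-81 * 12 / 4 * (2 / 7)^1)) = -1103263 / 701784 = -1.57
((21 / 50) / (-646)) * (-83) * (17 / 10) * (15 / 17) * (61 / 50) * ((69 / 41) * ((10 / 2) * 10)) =22008861 / 2648600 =8.31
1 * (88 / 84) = 1.05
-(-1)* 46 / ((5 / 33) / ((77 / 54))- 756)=-19481 / 320121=-0.06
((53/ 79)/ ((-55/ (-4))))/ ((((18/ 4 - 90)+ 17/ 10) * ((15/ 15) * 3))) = -212/ 1092333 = -0.00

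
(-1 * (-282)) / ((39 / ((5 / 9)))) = 470 / 117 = 4.02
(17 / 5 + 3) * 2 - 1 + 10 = 109 / 5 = 21.80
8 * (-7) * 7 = -392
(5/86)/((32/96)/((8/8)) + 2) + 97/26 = 14696/3913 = 3.76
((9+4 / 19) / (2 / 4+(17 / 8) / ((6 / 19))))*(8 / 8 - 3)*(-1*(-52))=-873600 / 6593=-132.50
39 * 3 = 117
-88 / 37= -2.38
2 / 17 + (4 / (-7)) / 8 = 11 / 238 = 0.05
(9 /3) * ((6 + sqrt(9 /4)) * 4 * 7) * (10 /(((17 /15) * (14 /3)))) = 20250 /17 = 1191.18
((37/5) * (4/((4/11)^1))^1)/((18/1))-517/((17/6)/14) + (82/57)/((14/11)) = -518682923/203490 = -2548.94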